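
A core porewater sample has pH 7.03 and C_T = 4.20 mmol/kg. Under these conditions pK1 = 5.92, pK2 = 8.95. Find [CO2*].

α₀ = 1 / (1 + K1/[H⁺] + K1K2/[H⁺]²) = 1 / (1 + 10^+1.11 + 10^-0.81)
   = 1 / (1 + 12.882 + 0.15488) = 1/14.037 = 0.07124
[CO2*] = α₀ × DIC = 0.07124 × 4.20 = 0.299 mmol/kg

[CO2*] = 0.299 mmol/kg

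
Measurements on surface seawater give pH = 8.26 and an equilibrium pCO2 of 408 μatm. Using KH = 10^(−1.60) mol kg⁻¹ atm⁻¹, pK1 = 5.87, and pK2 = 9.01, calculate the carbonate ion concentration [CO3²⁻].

[CO2*] = KH · pCO2 = 10^(−1.60) × 408×10^-6 = 1.025×10^-5 mol/kg
α₀ = 1/(1 + K1/[H⁺] + K1K2/[H⁺]²) = 1/(1 + 10^+2.39 + 10^+1.64) = 0.003447
DIC = [CO2*]/α₀ = 1.025×10^-5 / 0.003447 = 2.973 mmol/kg
[CO3²⁻] = α₂·DIC; α₂ = 0.1505, so [CO3²⁻] = 0.1505 × 2.973 = 0.447 mmol/kg

[CO3²⁻] = 0.447 mmol/kg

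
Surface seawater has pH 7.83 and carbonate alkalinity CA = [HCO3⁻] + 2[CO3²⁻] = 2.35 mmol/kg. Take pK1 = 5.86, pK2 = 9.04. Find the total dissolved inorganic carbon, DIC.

DIC = 2.24 mmol/kg

CA = [HCO3⁻] + 2[CO3²⁻] = (α₁ + 2α₂)·DIC
At pH 7.83: [H⁺]/K1 = 10^-1.97 = 0.010715, K2/[H⁺] = 10^-1.21 = 0.061660
α₁ = 1/(1 + 0.010715 + 0.061660) = 1/1.0724 = 0.9325; α₂ = α₁·K2/[H⁺] = 0.05750
α₁ + 2α₂ = 1.0475
DIC = CA / (α₁ + 2α₂) = 2.35 / 1.0475 = 2.24 mmol/kg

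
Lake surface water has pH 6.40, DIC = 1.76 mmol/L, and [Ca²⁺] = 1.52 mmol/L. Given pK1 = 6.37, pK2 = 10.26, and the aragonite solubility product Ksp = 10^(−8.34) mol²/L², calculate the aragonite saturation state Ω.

Ω = 0.0418

α₂ = 1 / (1 + [H⁺]/K2 + [H⁺]²/(K1K2)) = 1 / (1 + 10^+3.86 + 10^+3.83)
   = 1 / (1 + 7244.4 + 6760.8) = 1/1.4006×10^4 = 7.140×10^-5
[CO3²⁻] = α₂ × DIC = 7.140×10^-5 × 1.76 = 0.0001257 mmol/L = 0.1257 μmol/L
Ksp = 10^(−8.34) = 4.571×10^-9
Ω = [Ca²⁺][CO3²⁻]/Ksp = (1.52×10^-3)(1.257×10^-7) / 4.571×10^-9 = 0.0418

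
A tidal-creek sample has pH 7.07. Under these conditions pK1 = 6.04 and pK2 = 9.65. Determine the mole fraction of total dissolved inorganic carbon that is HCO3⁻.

α₁ = 0.912

α₁ = 1 / (1 + [H⁺]/K1 + K2/[H⁺]) = 1 / (1 + 10^-1.03 + 10^-2.58)
   = 1 / (1 + 0.093325 + 0.0026303) = 1/1.0960 = 0.9124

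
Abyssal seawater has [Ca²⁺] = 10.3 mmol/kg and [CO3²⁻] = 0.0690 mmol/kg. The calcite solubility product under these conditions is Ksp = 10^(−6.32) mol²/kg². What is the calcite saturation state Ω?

Ksp = 10^(−6.32) = 4.786×10^-7
Ω = [Ca²⁺][CO3²⁻]/Ksp = (10.3×10^-3)(0.0690×10^-3) / 4.786×10^-7 = 1.48

Ω = 1.48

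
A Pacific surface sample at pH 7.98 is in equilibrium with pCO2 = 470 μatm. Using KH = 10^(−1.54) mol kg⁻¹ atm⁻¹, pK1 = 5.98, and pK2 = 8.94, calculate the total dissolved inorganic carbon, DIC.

DIC = 1.52 mmol/kg

[CO2*] = KH · pCO2 = 10^(−1.54) × 470×10^-6 = 1.355×10^-5 mol/kg
α₀ = 1/(1 + K1/[H⁺] + K1K2/[H⁺]²) = 1/(1 + 10^+2.00 + 10^+1.04) = 0.008931
DIC = [CO2*]/α₀ = 1.355×10^-5 / 0.008931 = 1.52 mmol/kg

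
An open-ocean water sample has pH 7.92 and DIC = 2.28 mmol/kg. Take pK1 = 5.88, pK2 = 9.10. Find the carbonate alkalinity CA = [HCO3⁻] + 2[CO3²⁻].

CA = [HCO3⁻] + 2[CO3²⁻] = (α₁ + 2α₂)·DIC
At pH 7.92: [H⁺]/K1 = 10^-2.04 = 0.0091201, K2/[H⁺] = 10^-1.18 = 0.066069
α₁ = 1/(1 + 0.0091201 + 0.066069) = 1/1.0752 = 0.9301; α₂ = α₁·K2/[H⁺] = 0.06145
α₁ + 2α₂ = 1.0530
CA = 1.0530 × 2.28 = 2.40 mmol/kg

CA = 2.40 mmol/kg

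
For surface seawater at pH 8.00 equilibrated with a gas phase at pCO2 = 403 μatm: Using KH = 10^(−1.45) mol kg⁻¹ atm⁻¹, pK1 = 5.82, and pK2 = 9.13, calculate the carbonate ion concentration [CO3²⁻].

[CO3²⁻] = 0.160 mmol/kg

[CO2*] = KH · pCO2 = 10^(−1.45) × 403×10^-6 = 1.430×10^-5 mol/kg
α₀ = 1/(1 + K1/[H⁺] + K1K2/[H⁺]²) = 1/(1 + 10^+2.18 + 10^+1.05) = 0.006113
DIC = [CO2*]/α₀ = 1.430×10^-5 / 0.006113 = 2.339 mmol/kg
[CO3²⁻] = α₂·DIC; α₂ = 0.06859, so [CO3²⁻] = 0.06859 × 2.339 = 0.160 mmol/kg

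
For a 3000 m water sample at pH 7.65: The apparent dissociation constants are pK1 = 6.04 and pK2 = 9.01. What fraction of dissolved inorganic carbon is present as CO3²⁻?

α₂ = 0.0409

α₂ = 1 / (1 + [H⁺]/K2 + [H⁺]²/(K1K2)) = 1 / (1 + 10^+1.36 + 10^-0.25)
   = 1 / (1 + 22.909 + 0.56234) = 1/24.471 = 0.04086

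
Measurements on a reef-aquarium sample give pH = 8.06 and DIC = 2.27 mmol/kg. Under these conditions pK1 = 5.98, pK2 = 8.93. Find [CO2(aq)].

α₀ = 1 / (1 + K1/[H⁺] + K1K2/[H⁺]²) = 1 / (1 + 10^+2.08 + 10^+1.21)
   = 1 / (1 + 120.23 + 16.218) = 1/137.44 = 0.007276
[CO2*] = α₀ × DIC = 0.007276 × 2.27 = 0.0165 mmol/kg = 16.5 μmol/kg

[CO2*] = 16.5 μmol/kg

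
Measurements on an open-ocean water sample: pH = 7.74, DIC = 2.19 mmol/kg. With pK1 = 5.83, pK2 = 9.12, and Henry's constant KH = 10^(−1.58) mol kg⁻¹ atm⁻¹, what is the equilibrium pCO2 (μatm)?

pCO2 = 972 μatm

α₀ = 1 / (1 + K1/[H⁺] + K1K2/[H⁺]²) = 1 / (1 + 10^+1.91 + 10^+0.53)
   = 1 / (1 + 81.283 + 3.3884) = 1/85.671 = 0.01167
[CO2*] = α₀ × DIC = 0.01167 × 2.19 = 0.02556 mmol/kg
pCO2 = [CO2*]/KH = 2.556×10^-5 / 2.630×10^-2 = 972 μatm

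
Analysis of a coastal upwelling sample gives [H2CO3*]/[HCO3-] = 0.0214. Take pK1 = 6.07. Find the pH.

From K1 = [H⁺][HCO3-]/[H2CO3*]:  pH = pK1 − log₁₀([H2CO3*]/[HCO3-])
log₁₀(0.0214) = -1.670
pH = 6.07 − (-1.670) = 7.74

pH = 7.74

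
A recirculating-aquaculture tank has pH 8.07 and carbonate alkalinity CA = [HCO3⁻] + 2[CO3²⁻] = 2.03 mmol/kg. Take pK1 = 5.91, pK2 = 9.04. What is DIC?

CA = [HCO3⁻] + 2[CO3²⁻] = (α₁ + 2α₂)·DIC
At pH 8.07: [H⁺]/K1 = 10^-2.16 = 0.0069183, K2/[H⁺] = 10^-0.97 = 0.10715
α₁ = 1/(1 + 0.0069183 + 0.10715) = 1/1.1141 = 0.8976; α₂ = α₁·K2/[H⁺] = 0.09618
α₁ + 2α₂ = 1.0900
DIC = CA / (α₁ + 2α₂) = 2.03 / 1.0900 = 1.86 mmol/kg

DIC = 1.86 mmol/kg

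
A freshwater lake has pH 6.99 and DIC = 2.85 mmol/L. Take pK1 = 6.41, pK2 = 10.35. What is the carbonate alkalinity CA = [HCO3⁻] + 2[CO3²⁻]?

CA = [HCO3⁻] + 2[CO3²⁻] = (α₁ + 2α₂)·DIC
At pH 6.99: [H⁺]/K1 = 10^-0.58 = 0.26303, K2/[H⁺] = 10^-3.36 = 0.00043652
α₁ = 1/(1 + 0.26303 + 0.00043652) = 1/1.2635 = 0.7915; α₂ = α₁·K2/[H⁺] = 0.0003455
α₁ + 2α₂ = 0.7922
CA = 0.7922 × 2.85 = 2.26 mmol/L

CA = 2.26 mmol/L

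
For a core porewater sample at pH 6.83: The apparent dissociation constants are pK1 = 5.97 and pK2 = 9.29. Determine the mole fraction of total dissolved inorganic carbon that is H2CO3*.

α₀ = 1 / (1 + K1/[H⁺] + K1K2/[H⁺]²) = 1 / (1 + 10^+0.86 + 10^-1.60)
   = 1 / (1 + 7.2444 + 0.025119) = 1/8.2695 = 0.1209

α₀ = 0.121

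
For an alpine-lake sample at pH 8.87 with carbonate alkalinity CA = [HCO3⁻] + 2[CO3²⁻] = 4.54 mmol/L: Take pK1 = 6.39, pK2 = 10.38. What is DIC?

CA = [HCO3⁻] + 2[CO3²⁻] = (α₁ + 2α₂)·DIC
At pH 8.87: [H⁺]/K1 = 10^-2.48 = 0.0033113, K2/[H⁺] = 10^-1.51 = 0.030903
α₁ = 1/(1 + 0.0033113 + 0.030903) = 1/1.0342 = 0.9669; α₂ = α₁·K2/[H⁺] = 0.02988
α₁ + 2α₂ = 1.0267
DIC = CA / (α₁ + 2α₂) = 4.54 / 1.0267 = 4.42 mmol/L

DIC = 4.42 mmol/L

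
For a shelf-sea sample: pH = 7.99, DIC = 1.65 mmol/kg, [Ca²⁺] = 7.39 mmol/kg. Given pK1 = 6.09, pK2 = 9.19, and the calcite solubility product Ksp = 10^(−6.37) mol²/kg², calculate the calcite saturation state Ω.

Ω = 1.68

α₂ = 1 / (1 + [H⁺]/K2 + [H⁺]²/(K1K2)) = 1 / (1 + 10^+1.20 + 10^-0.70)
   = 1 / (1 + 15.849 + 0.19953) = 1/17.048 = 0.05866
[CO3²⁻] = α₂ × DIC = 0.05866 × 1.65 = 0.09678 mmol/kg
Ksp = 10^(−6.37) = 4.266×10^-7
Ω = [Ca²⁺][CO3²⁻]/Ksp = (7.39×10^-3)(9.678×10^-5) / 4.266×10^-7 = 1.68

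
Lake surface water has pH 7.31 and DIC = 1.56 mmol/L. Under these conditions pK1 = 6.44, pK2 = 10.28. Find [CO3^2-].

[CO3²⁻] = 1.47 μmol/L

α₂ = 1 / (1 + [H⁺]/K2 + [H⁺]²/(K1K2)) = 1 / (1 + 10^+2.97 + 10^+2.10)
   = 1 / (1 + 933.25 + 125.89) = 1/1060.1 = 0.0009433
[CO3²⁻] = α₂ × DIC = 0.0009433 × 1.56 = 0.00147 mmol/L = 1.47 μmol/L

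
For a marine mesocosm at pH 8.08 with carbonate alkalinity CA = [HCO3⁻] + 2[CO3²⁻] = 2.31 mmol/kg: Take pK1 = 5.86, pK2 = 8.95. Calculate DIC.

CA = [HCO3⁻] + 2[CO3²⁻] = (α₁ + 2α₂)·DIC
At pH 8.08: [H⁺]/K1 = 10^-2.22 = 0.0060256, K2/[H⁺] = 10^-0.87 = 0.13490
α₁ = 1/(1 + 0.0060256 + 0.13490) = 1/1.1409 = 0.8765; α₂ = α₁·K2/[H⁺] = 0.1182
α₁ + 2α₂ = 1.1130
DIC = CA / (α₁ + 2α₂) = 2.31 / 1.1130 = 2.08 mmol/kg

DIC = 2.08 mmol/kg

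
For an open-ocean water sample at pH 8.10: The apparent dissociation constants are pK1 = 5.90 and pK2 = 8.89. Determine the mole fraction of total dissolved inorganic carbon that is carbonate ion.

α₂ = 1 / (1 + [H⁺]/K2 + [H⁺]²/(K1K2)) = 1 / (1 + 10^+0.79 + 10^-1.41)
   = 1 / (1 + 6.1660 + 0.038905) = 1/7.2049 = 0.1388

α₂ = 0.139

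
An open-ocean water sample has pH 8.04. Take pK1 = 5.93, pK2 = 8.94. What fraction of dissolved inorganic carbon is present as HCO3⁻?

α₁ = 1 / (1 + [H⁺]/K1 + K2/[H⁺]) = 1 / (1 + 10^-2.11 + 10^-0.90)
   = 1 / (1 + 0.0077625 + 0.12589) = 1/1.1337 = 0.8821

α₁ = 0.882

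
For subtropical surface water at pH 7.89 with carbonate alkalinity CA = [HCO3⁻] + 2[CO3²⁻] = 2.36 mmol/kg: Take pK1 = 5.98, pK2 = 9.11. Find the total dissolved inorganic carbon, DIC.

CA = [HCO3⁻] + 2[CO3²⁻] = (α₁ + 2α₂)·DIC
At pH 7.89: [H⁺]/K1 = 10^-1.91 = 0.012303, K2/[H⁺] = 10^-1.22 = 0.060256
α₁ = 1/(1 + 0.012303 + 0.060256) = 1/1.0726 = 0.9323; α₂ = α₁·K2/[H⁺] = 0.05618
α₁ + 2α₂ = 1.0447
DIC = CA / (α₁ + 2α₂) = 2.36 / 1.0447 = 2.26 mmol/kg

DIC = 2.26 mmol/kg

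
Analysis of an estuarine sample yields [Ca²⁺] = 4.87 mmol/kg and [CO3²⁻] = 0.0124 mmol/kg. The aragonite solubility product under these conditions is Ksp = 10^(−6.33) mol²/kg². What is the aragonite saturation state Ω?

Ω = 0.129

Ksp = 10^(−6.33) = 4.677×10^-7
Ω = [Ca²⁺][CO3²⁻]/Ksp = (4.87×10^-3)(0.0124×10^-3) / 4.677×10^-7 = 0.129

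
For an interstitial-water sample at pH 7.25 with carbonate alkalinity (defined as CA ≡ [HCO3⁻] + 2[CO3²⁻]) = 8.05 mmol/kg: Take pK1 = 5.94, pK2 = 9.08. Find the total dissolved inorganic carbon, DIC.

DIC = 8.32 mmol/kg

CA = [HCO3⁻] + 2[CO3²⁻] = (α₁ + 2α₂)·DIC
At pH 7.25: [H⁺]/K1 = 10^-1.31 = 0.048978, K2/[H⁺] = 10^-1.83 = 0.014791
α₁ = 1/(1 + 0.048978 + 0.014791) = 1/1.0638 = 0.9401; α₂ = α₁·K2/[H⁺] = 0.01390
α₁ + 2α₂ = 0.9679
DIC = CA / (α₁ + 2α₂) = 8.05 / 0.9679 = 8.32 mmol/kg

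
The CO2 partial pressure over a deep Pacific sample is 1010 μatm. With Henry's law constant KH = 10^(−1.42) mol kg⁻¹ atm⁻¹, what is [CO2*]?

KH = 10^(−1.42) = 3.802×10^-2 mol kg⁻¹ atm⁻¹
[CO2*] = KH · pCO2 = 3.802×10^-2 × 1010×10^-6 atm = 3.84×10^-5 mol/kg

[CO2*] = 38.4 μmol/kg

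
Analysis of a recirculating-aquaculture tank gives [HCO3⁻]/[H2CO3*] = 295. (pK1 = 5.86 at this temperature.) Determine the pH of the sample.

pH = 8.33

From K1 = [H⁺][HCO3⁻]/[H2CO3*]:  pH = pK1 + log₁₀([HCO3⁻]/[H2CO3*])
log₁₀(295) = +2.470
pH = 5.86 + (+2.470) = 8.33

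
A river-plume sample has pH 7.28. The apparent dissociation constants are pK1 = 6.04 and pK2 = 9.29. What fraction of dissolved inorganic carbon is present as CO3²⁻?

α₂ = 0.00916

α₂ = 1 / (1 + [H⁺]/K2 + [H⁺]²/(K1K2)) = 1 / (1 + 10^+2.01 + 10^+0.77)
   = 1 / (1 + 102.33 + 5.8884) = 1/109.22 = 0.009156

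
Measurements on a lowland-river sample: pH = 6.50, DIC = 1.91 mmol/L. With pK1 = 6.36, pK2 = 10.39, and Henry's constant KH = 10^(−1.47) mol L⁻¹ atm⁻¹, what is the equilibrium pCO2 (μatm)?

pCO2 = 2.37×10^4 μatm

α₀ = 1 / (1 + K1/[H⁺] + K1K2/[H⁺]²) = 1 / (1 + 10^+0.14 + 10^-3.75)
   = 1 / (1 + 1.3804 + 0.00017783) = 1/2.3806 = 0.4201
[CO2*] = α₀ × DIC = 0.4201 × 1.91 = 0.8023 mmol/L
pCO2 = [CO2*]/KH = 8.023×10^-4 / 3.388×10^-2 = 2.37×10^4 μatm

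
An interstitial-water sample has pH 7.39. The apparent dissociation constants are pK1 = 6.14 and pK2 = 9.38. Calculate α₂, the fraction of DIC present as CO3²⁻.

α₂ = 0.00960

α₂ = 1 / (1 + [H⁺]/K2 + [H⁺]²/(K1K2)) = 1 / (1 + 10^+1.99 + 10^+0.74)
   = 1 / (1 + 97.724 + 5.4954) = 1/104.22 = 0.009595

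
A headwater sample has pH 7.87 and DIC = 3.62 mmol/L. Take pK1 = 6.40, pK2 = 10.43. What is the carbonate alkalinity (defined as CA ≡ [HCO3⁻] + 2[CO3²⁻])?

CA = [HCO3⁻] + 2[CO3²⁻] = (α₁ + 2α₂)·DIC
At pH 7.87: [H⁺]/K1 = 10^-1.47 = 0.033884, K2/[H⁺] = 10^-2.56 = 0.0027542
α₁ = 1/(1 + 0.033884 + 0.0027542) = 1/1.0366 = 0.9647; α₂ = α₁·K2/[H⁺] = 0.002657
α₁ + 2α₂ = 0.9700
CA = 0.9700 × 3.62 = 3.51 mmol/L

CA = 3.51 mmol/L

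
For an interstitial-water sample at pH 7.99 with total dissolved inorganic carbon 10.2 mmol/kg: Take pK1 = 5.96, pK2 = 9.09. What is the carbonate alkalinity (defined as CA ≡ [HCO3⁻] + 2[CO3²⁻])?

CA = 10.9 mmol/kg

CA = [HCO3⁻] + 2[CO3²⁻] = (α₁ + 2α₂)·DIC
At pH 7.99: [H⁺]/K1 = 10^-2.03 = 0.0093325, K2/[H⁺] = 10^-1.10 = 0.079433
α₁ = 1/(1 + 0.0093325 + 0.079433) = 1/1.0888 = 0.9185; α₂ = α₁·K2/[H⁺] = 0.07296
α₁ + 2α₂ = 1.0644
CA = 1.0644 × 10.2 = 10.9 mmol/kg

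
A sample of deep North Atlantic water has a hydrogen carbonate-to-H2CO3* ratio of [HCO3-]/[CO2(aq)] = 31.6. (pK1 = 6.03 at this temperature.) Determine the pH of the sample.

pH = 7.53

From K1 = [H⁺][HCO3-]/[CO2(aq)]:  pH = pK1 + log₁₀([HCO3-]/[CO2(aq)])
log₁₀(31.6) = +1.500
pH = 6.03 + (+1.500) = 7.53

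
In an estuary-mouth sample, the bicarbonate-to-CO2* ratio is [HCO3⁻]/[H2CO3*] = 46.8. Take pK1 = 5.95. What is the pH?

pH = 7.62

From K1 = [H⁺][HCO3⁻]/[H2CO3*]:  pH = pK1 + log₁₀([HCO3⁻]/[H2CO3*])
log₁₀(46.8) = +1.670
pH = 5.95 + (+1.670) = 7.62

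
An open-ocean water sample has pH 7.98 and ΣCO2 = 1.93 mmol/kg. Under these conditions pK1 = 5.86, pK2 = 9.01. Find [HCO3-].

[HCO3⁻] = 1.75 mmol/kg

α₁ = 1 / (1 + [H⁺]/K1 + K2/[H⁺]) = 1 / (1 + 10^-2.12 + 10^-1.03)
   = 1 / (1 + 0.0075858 + 0.093325) = 1/1.1009 = 0.9083
[HCO3⁻] = α₁ × DIC = 0.9083 × 1.93 = 1.75 mmol/kg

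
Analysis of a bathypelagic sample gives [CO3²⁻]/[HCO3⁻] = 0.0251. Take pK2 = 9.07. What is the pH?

pH = 7.47

From K2 = [H⁺][CO3²⁻]/[HCO3⁻]:  pH = pK2 + log₁₀([CO3²⁻]/[HCO3⁻])
log₁₀(0.0251) = -1.600
pH = 9.07 + (-1.600) = 7.47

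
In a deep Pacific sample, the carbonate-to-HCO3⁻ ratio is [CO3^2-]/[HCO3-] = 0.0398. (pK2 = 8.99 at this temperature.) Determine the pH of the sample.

pH = 7.59

From K2 = [H⁺][CO3^2-]/[HCO3-]:  pH = pK2 + log₁₀([CO3^2-]/[HCO3-])
log₁₀(0.0398) = -1.400
pH = 8.99 + (-1.400) = 7.59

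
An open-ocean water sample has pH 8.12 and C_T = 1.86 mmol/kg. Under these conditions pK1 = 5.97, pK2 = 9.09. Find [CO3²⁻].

[CO3²⁻] = 0.179 mmol/kg

α₂ = 1 / (1 + [H⁺]/K2 + [H⁺]²/(K1K2)) = 1 / (1 + 10^+0.97 + 10^-1.18)
   = 1 / (1 + 9.3325 + 0.066069) = 1/10.399 = 0.09617
[CO3²⁻] = α₂ × DIC = 0.09617 × 1.86 = 0.179 mmol/kg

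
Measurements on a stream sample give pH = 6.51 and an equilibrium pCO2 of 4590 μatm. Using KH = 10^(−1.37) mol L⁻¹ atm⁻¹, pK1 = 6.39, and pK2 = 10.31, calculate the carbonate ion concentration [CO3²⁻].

[CO2*] = KH · pCO2 = 10^(−1.37) × 4590×10^-6 = 1.958×10^-4 mol/L
α₀ = 1/(1 + K1/[H⁺] + K1K2/[H⁺]²) = 1/(1 + 10^+0.12 + 10^-3.68) = 0.4313
DIC = [CO2*]/α₀ = 1.958×10^-4 / 0.4313 = 0.4540 mmol/L
[CO3²⁻] = α₂·DIC; α₂ = 9.012×10^-5, so [CO3²⁻] = 9.012×10^-5 × 0.4540 = 4.09×10^-5 mmol/L = 0.0409 μmol/L

[CO3²⁻] = 0.0409 μmol/L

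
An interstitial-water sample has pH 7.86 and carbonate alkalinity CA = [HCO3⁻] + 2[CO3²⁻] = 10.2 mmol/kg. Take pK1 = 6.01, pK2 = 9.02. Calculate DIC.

CA = [HCO3⁻] + 2[CO3²⁻] = (α₁ + 2α₂)·DIC
At pH 7.86: [H⁺]/K1 = 10^-1.85 = 0.014125, K2/[H⁺] = 10^-1.16 = 0.069183
α₁ = 1/(1 + 0.014125 + 0.069183) = 1/1.0833 = 0.9231; α₂ = α₁·K2/[H⁺] = 0.06386
α₁ + 2α₂ = 1.0508
DIC = CA / (α₁ + 2α₂) = 10.2 / 1.0508 = 9.71 mmol/kg

DIC = 9.71 mmol/kg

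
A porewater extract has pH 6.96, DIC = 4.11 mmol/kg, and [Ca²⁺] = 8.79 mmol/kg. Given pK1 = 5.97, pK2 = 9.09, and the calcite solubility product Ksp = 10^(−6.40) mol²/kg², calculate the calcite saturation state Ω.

Ω = 0.606

α₂ = 1 / (1 + [H⁺]/K2 + [H⁺]²/(K1K2)) = 1 / (1 + 10^+2.13 + 10^+1.14)
   = 1 / (1 + 134.90 + 13.804) = 1/149.70 = 0.006680
[CO3²⁻] = α₂ × DIC = 0.006680 × 4.11 = 0.02745 mmol/kg
Ksp = 10^(−6.40) = 3.981×10^-7
Ω = [Ca²⁺][CO3²⁻]/Ksp = (8.79×10^-3)(2.745×10^-5) / 3.981×10^-7 = 0.606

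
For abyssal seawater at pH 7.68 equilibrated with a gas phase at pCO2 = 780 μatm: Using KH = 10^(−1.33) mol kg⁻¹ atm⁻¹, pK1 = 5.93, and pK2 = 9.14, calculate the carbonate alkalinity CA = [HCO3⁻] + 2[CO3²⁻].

CA = 2.19 mmol/kg

[CO2*] = KH · pCO2 = 10^(−1.33) × 780×10^-6 = 3.648×10^-5 mol/kg
α₀ = 1/(1 + K1/[H⁺] + K1K2/[H⁺]²) = 1/(1 + 10^+1.75 + 10^+0.29) = 0.01690
DIC = [CO2*]/α₀ = 3.648×10^-5 / 0.01690 = 2.159 mmol/kg
CA = (α₁ + 2α₂)·DIC = (0.9502 + 2×0.03295) × 2.159 = 2.19 mmol/kg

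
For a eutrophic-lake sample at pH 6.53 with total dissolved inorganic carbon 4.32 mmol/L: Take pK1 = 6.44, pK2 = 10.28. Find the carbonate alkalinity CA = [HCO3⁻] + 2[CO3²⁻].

CA = [HCO3⁻] + 2[CO3²⁻] = (α₁ + 2α₂)·DIC
At pH 6.53: [H⁺]/K1 = 10^-0.09 = 0.81283, K2/[H⁺] = 10^-3.75 = 0.00017783
α₁ = 1/(1 + 0.81283 + 0.00017783) = 1/1.8130 = 0.5516; α₂ = α₁·K2/[H⁺] = 9.808×10^-5
α₁ + 2α₂ = 0.5518
CA = 0.5518 × 4.32 = 2.38 mmol/L

CA = 2.38 mmol/L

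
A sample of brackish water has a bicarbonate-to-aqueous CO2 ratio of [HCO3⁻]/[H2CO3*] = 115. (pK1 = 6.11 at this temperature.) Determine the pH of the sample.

From K1 = [H⁺][HCO3⁻]/[H2CO3*]:  pH = pK1 + log₁₀([HCO3⁻]/[H2CO3*])
log₁₀(115) = +2.061
pH = 6.11 + (+2.061) = 8.17

pH = 8.17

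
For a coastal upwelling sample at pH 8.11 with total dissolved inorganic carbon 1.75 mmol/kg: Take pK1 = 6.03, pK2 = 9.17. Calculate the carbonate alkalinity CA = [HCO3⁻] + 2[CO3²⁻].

CA = 1.88 mmol/kg

CA = [HCO3⁻] + 2[CO3²⁻] = (α₁ + 2α₂)·DIC
At pH 8.11: [H⁺]/K1 = 10^-2.08 = 0.0083176, K2/[H⁺] = 10^-1.06 = 0.087096
α₁ = 1/(1 + 0.0083176 + 0.087096) = 1/1.0954 = 0.9129; α₂ = α₁·K2/[H⁺] = 0.07951
α₁ + 2α₂ = 1.0719
CA = 1.0719 × 1.75 = 1.88 mmol/kg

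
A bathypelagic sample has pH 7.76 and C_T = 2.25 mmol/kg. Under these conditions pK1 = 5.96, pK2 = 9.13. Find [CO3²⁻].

α₂ = 1 / (1 + [H⁺]/K2 + [H⁺]²/(K1K2)) = 1 / (1 + 10^+1.37 + 10^-0.43)
   = 1 / (1 + 23.442 + 0.37154) = 1/24.814 = 0.04030
[CO3²⁻] = α₂ × DIC = 0.04030 × 2.25 = 0.0907 mmol/kg

[CO3²⁻] = 0.0907 mmol/kg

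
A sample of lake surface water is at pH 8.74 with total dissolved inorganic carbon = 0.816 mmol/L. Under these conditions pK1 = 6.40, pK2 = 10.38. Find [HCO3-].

α₁ = 1 / (1 + [H⁺]/K1 + K2/[H⁺]) = 1 / (1 + 10^-2.34 + 10^-1.64)
   = 1 / (1 + 0.0045709 + 0.022909) = 1/1.0275 = 0.9733
[HCO3⁻] = α₁ × DIC = 0.9733 × 0.816 = 0.794 mmol/L

[HCO3⁻] = 0.794 mmol/L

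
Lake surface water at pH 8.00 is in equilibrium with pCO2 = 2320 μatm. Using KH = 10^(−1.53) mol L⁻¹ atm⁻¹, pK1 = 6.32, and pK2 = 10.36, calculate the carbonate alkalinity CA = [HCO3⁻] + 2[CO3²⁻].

[CO2*] = KH · pCO2 = 10^(−1.53) × 2320×10^-6 = 6.847×10^-5 mol/L
α₀ = 1/(1 + K1/[H⁺] + K1K2/[H⁺]²) = 1/(1 + 10^+1.68 + 10^-0.68) = 0.02038
DIC = [CO2*]/α₀ = 6.847×10^-5 / 0.02038 = 3.360 mmol/L
CA = (α₁ + 2α₂)·DIC = (0.9754 + 2×0.004258) × 3.360 = 3.31 mmol/L

CA = 3.31 mmol/L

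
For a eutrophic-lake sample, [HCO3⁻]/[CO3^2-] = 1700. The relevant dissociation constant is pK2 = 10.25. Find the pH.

pH = 7.02

From K2 = [H⁺][CO3^2-]/[HCO3⁻]:  pH = pK2 − log₁₀([HCO3⁻]/[CO3^2-])
log₁₀(1700) = +3.230
pH = 10.25 − (+3.230) = 7.02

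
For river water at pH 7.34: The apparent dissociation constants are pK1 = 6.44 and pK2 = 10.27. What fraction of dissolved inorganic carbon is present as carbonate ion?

α₂ = 1 / (1 + [H⁺]/K2 + [H⁺]²/(K1K2)) = 1 / (1 + 10^+2.93 + 10^+2.03)
   = 1 / (1 + 851.14 + 107.15) = 1/959.29 = 0.001042

α₂ = 0.00104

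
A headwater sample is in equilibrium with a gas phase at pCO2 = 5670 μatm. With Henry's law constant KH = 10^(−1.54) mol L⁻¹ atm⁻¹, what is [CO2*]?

KH = 10^(−1.54) = 2.884×10^-2 mol L⁻¹ atm⁻¹
[CO2*] = KH · pCO2 = 2.884×10^-2 × 5670×10^-6 atm = 1.64×10^-4 mol/L

[CO2*] = 164 μmol/L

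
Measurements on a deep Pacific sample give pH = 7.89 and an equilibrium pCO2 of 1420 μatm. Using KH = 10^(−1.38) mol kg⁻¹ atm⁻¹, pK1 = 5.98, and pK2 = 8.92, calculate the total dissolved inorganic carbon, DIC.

DIC = 5.32 mmol/kg

[CO2*] = KH · pCO2 = 10^(−1.38) × 1420×10^-6 = 5.920×10^-5 mol/kg
α₀ = 1/(1 + K1/[H⁺] + K1K2/[H⁺]²) = 1/(1 + 10^+1.91 + 10^+0.88) = 0.01113
DIC = [CO2*]/α₀ = 5.920×10^-5 / 0.01113 = 5.32 mmol/kg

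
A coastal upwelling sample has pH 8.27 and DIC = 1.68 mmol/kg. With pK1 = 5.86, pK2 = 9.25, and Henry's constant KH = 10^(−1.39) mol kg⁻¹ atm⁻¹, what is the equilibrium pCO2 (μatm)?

pCO2 = 145 μatm

α₀ = 1 / (1 + K1/[H⁺] + K1K2/[H⁺]²) = 1 / (1 + 10^+2.41 + 10^+1.43)
   = 1 / (1 + 257.04 + 26.915) = 1/284.95 = 0.003509
[CO2*] = α₀ × DIC = 0.003509 × 1.68 = 0.005896 mmol/kg = 5.896 μmol/kg
pCO2 = [CO2*]/KH = 5.896×10^-6 / 4.074×10^-2 = 145 μatm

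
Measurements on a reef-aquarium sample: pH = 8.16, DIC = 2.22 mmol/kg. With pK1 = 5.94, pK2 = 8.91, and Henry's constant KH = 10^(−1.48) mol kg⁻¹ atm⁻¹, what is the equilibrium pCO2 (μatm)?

pCO2 = 341 μatm

α₀ = 1 / (1 + K1/[H⁺] + K1K2/[H⁺]²) = 1 / (1 + 10^+2.22 + 10^+1.47)
   = 1 / (1 + 165.96 + 29.512) = 1/196.47 = 0.005090
[CO2*] = α₀ × DIC = 0.005090 × 2.22 = 0.01130 mmol/kg = 11.30 μmol/kg
pCO2 = [CO2*]/KH = 1.130×10^-5 / 3.311×10^-2 = 341 μatm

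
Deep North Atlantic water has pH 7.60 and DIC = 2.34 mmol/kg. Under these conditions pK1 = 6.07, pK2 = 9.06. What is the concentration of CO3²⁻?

[CO3²⁻] = 0.0762 mmol/kg

α₂ = 1 / (1 + [H⁺]/K2 + [H⁺]²/(K1K2)) = 1 / (1 + 10^+1.46 + 10^-0.07)
   = 1 / (1 + 28.840 + 0.85114) = 1/30.691 = 0.03258
[CO3²⁻] = α₂ × DIC = 0.03258 × 2.34 = 0.0762 mmol/kg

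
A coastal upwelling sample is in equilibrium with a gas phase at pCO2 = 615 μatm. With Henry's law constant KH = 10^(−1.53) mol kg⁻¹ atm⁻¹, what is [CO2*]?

[CO2*] = 18.1 μmol/kg

KH = 10^(−1.53) = 2.951×10^-2 mol kg⁻¹ atm⁻¹
[CO2*] = KH · pCO2 = 2.951×10^-2 × 615×10^-6 atm = 1.81×10^-5 mol/kg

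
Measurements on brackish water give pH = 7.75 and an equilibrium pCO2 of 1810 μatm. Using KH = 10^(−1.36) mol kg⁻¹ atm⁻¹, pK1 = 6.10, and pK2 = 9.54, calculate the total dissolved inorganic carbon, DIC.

DIC = 3.67 mmol/kg

[CO2*] = KH · pCO2 = 10^(−1.36) × 1810×10^-6 = 7.901×10^-5 mol/kg
α₀ = 1/(1 + K1/[H⁺] + K1K2/[H⁺]²) = 1/(1 + 10^+1.65 + 10^-0.14) = 0.02156
DIC = [CO2*]/α₀ = 7.901×10^-5 / 0.02156 = 3.67 mmol/kg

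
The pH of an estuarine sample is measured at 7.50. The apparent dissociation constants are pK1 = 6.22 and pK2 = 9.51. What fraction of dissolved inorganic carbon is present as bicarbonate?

α₁ = 0.941

α₁ = 1 / (1 + [H⁺]/K1 + K2/[H⁺]) = 1 / (1 + 10^-1.28 + 10^-2.01)
   = 1 / (1 + 0.052481 + 0.0097724) = 1/1.0623 = 0.9414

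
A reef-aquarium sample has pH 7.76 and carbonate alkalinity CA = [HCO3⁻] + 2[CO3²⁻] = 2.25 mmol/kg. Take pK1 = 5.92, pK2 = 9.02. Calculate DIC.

CA = [HCO3⁻] + 2[CO3²⁻] = (α₁ + 2α₂)·DIC
At pH 7.76: [H⁺]/K1 = 10^-1.84 = 0.014454, K2/[H⁺] = 10^-1.26 = 0.054954
α₁ = 1/(1 + 0.014454 + 0.054954) = 1/1.0694 = 0.9351; α₂ = α₁·K2/[H⁺] = 0.05139
α₁ + 2α₂ = 1.0379
DIC = CA / (α₁ + 2α₂) = 2.25 / 1.0379 = 2.17 mmol/kg

DIC = 2.17 mmol/kg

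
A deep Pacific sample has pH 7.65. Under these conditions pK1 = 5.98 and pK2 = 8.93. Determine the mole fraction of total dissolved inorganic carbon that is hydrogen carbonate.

α₁ = 0.931

α₁ = 1 / (1 + [H⁺]/K1 + K2/[H⁺]) = 1 / (1 + 10^-1.67 + 10^-1.28)
   = 1 / (1 + 0.021380 + 0.052481) = 1/1.0739 = 0.9312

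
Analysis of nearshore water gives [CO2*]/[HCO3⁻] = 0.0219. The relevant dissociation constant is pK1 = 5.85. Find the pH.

From K1 = [H⁺][HCO3⁻]/[CO2*]:  pH = pK1 − log₁₀([CO2*]/[HCO3⁻])
log₁₀(0.0219) = -1.660
pH = 5.85 − (-1.660) = 7.51

pH = 7.51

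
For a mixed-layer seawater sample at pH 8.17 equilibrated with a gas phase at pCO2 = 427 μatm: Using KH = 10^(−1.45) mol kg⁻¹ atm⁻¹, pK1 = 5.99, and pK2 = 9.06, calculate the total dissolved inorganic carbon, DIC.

[CO2*] = KH · pCO2 = 10^(−1.45) × 427×10^-6 = 1.515×10^-5 mol/kg
α₀ = 1/(1 + K1/[H⁺] + K1K2/[H⁺]²) = 1/(1 + 10^+2.18 + 10^+1.29) = 0.005819
DIC = [CO2*]/α₀ = 1.515×10^-5 / 0.005819 = 2.60 mmol/kg

DIC = 2.60 mmol/kg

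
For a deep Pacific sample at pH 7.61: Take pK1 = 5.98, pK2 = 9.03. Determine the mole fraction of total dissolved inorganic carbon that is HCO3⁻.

α₁ = 0.942

α₁ = 1 / (1 + [H⁺]/K1 + K2/[H⁺]) = 1 / (1 + 10^-1.63 + 10^-1.42)
   = 1 / (1 + 0.023442 + 0.038019) = 1/1.0615 = 0.9421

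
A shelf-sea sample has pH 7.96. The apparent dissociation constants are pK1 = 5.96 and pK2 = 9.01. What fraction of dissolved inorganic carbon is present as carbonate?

α₂ = 0.0811

α₂ = 1 / (1 + [H⁺]/K2 + [H⁺]²/(K1K2)) = 1 / (1 + 10^+1.05 + 10^-0.95)
   = 1 / (1 + 11.220 + 0.11220) = 1/12.332 = 0.08109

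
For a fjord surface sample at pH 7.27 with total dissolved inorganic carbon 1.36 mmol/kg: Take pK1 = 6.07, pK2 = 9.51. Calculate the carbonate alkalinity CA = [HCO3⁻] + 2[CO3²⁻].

CA = [HCO3⁻] + 2[CO3²⁻] = (α₁ + 2α₂)·DIC
At pH 7.27: [H⁺]/K1 = 10^-1.20 = 0.063096, K2/[H⁺] = 10^-2.24 = 0.0057544
α₁ = 1/(1 + 0.063096 + 0.0057544) = 1/1.0689 = 0.9356; α₂ = α₁·K2/[H⁺] = 0.005384
α₁ + 2α₂ = 0.9464
CA = 0.9464 × 1.36 = 1.29 mmol/kg

CA = 1.29 mmol/kg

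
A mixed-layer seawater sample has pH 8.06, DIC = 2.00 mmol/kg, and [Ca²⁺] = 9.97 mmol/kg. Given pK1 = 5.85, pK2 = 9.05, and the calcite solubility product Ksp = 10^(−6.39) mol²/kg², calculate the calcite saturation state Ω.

α₂ = 1 / (1 + [H⁺]/K2 + [H⁺]²/(K1K2)) = 1 / (1 + 10^+0.99 + 10^-1.22)
   = 1 / (1 + 9.7724 + 0.060256) = 1/10.833 = 0.09231
[CO3²⁻] = α₂ × DIC = 0.09231 × 2.00 = 0.1846 mmol/kg
Ksp = 10^(−6.39) = 4.074×10^-7
Ω = [Ca²⁺][CO3²⁻]/Ksp = (9.97×10^-3)(1.846×10^-4) / 4.074×10^-7 = 4.52

Ω = 4.52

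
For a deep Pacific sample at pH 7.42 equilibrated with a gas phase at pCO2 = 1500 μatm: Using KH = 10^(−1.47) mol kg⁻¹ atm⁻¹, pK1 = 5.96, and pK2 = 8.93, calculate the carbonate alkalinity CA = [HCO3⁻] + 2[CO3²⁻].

CA = 1.56 mmol/kg

[CO2*] = KH · pCO2 = 10^(−1.47) × 1500×10^-6 = 5.083×10^-5 mol/kg
α₀ = 1/(1 + K1/[H⁺] + K1K2/[H⁺]²) = 1/(1 + 10^+1.46 + 10^-0.05) = 0.03254
DIC = [CO2*]/α₀ = 5.083×10^-5 / 0.03254 = 1.562 mmol/kg
CA = (α₁ + 2α₂)·DIC = (0.9385 + 2×0.02900) × 1.562 = 1.56 mmol/kg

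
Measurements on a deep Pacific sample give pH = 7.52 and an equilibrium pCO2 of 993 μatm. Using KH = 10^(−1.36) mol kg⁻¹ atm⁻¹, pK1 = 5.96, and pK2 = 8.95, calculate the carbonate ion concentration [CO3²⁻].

[CO2*] = KH · pCO2 = 10^(−1.36) × 993×10^-6 = 4.335×10^-5 mol/kg
α₀ = 1/(1 + K1/[H⁺] + K1K2/[H⁺]²) = 1/(1 + 10^+1.56 + 10^+0.13) = 0.02587
DIC = [CO2*]/α₀ = 4.335×10^-5 / 0.02587 = 1.676 mmol/kg
[CO3²⁻] = α₂·DIC; α₂ = 0.03490, so [CO3²⁻] = 0.03490 × 1.676 = 0.0585 mmol/kg

[CO3²⁻] = 0.0585 mmol/kg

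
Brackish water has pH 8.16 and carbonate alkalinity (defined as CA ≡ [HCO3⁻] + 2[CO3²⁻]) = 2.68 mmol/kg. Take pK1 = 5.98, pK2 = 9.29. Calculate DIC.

DIC = 2.52 mmol/kg

CA = [HCO3⁻] + 2[CO3²⁻] = (α₁ + 2α₂)·DIC
At pH 8.16: [H⁺]/K1 = 10^-2.18 = 0.0066069, K2/[H⁺] = 10^-1.13 = 0.074131
α₁ = 1/(1 + 0.0066069 + 0.074131) = 1/1.0807 = 0.9253; α₂ = α₁·K2/[H⁺] = 0.06859
α₁ + 2α₂ = 1.0625
DIC = CA / (α₁ + 2α₂) = 2.68 / 1.0625 = 2.52 mmol/kg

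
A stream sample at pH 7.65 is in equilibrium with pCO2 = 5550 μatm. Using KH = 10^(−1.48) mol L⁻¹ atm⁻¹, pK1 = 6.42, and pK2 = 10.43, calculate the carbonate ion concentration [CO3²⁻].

[CO2*] = KH · pCO2 = 10^(−1.48) × 5550×10^-6 = 1.838×10^-4 mol/L
α₀ = 1/(1 + K1/[H⁺] + K1K2/[H⁺]²) = 1/(1 + 10^+1.23 + 10^-1.55) = 0.05552
DIC = [CO2*]/α₀ = 1.838×10^-4 / 0.05552 = 3.310 mmol/L
[CO3²⁻] = α₂·DIC; α₂ = 0.001565, so [CO3²⁻] = 0.001565 × 3.310 = 0.00518 mmol/L = 5.18 μmol/L

[CO3²⁻] = 5.18 μmol/L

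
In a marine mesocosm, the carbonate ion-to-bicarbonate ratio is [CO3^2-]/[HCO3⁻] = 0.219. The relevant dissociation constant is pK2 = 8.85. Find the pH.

pH = 8.19

From K2 = [H⁺][CO3^2-]/[HCO3⁻]:  pH = pK2 + log₁₀([CO3^2-]/[HCO3⁻])
log₁₀(0.219) = -0.660
pH = 8.85 + (-0.660) = 8.19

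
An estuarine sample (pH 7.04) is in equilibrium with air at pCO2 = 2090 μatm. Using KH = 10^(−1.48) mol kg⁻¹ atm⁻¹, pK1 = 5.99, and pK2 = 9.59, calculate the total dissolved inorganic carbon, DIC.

[CO2*] = KH · pCO2 = 10^(−1.48) × 2090×10^-6 = 6.921×10^-5 mol/kg
α₀ = 1/(1 + K1/[H⁺] + K1K2/[H⁺]²) = 1/(1 + 10^+1.05 + 10^-1.50) = 0.08162
DIC = [CO2*]/α₀ = 6.921×10^-5 / 0.08162 = 0.848 mmol/kg

DIC = 0.848 mmol/kg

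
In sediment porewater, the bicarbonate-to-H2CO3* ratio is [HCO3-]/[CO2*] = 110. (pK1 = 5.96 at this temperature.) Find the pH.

pH = 8.00

From K1 = [H⁺][HCO3-]/[CO2*]:  pH = pK1 + log₁₀([HCO3-]/[CO2*])
log₁₀(110) = +2.041
pH = 5.96 + (+2.041) = 8.00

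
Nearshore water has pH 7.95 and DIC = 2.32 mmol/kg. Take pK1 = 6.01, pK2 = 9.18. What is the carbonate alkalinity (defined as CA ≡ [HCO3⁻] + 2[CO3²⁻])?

CA = [HCO3⁻] + 2[CO3²⁻] = (α₁ + 2α₂)·DIC
At pH 7.95: [H⁺]/K1 = 10^-1.94 = 0.011482, K2/[H⁺] = 10^-1.23 = 0.058884
α₁ = 1/(1 + 0.011482 + 0.058884) = 1/1.0704 = 0.9343; α₂ = α₁·K2/[H⁺] = 0.05501
α₁ + 2α₂ = 1.0443
CA = 1.0443 × 2.32 = 2.42 mmol/kg

CA = 2.42 mmol/kg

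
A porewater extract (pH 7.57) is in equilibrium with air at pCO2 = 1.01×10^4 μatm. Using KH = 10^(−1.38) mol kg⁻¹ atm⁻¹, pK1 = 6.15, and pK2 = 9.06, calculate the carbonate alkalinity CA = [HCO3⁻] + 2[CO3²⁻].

[CO2*] = KH · pCO2 = 10^(−1.38) × 1.01×10^4×10^-6 = 4.210×10^-4 mol/kg
α₀ = 1/(1 + K1/[H⁺] + K1K2/[H⁺]²) = 1/(1 + 10^+1.42 + 10^-0.07) = 0.03552
DIC = [CO2*]/α₀ = 4.210×10^-4 / 0.03552 = 11.85 mmol/kg
CA = (α₁ + 2α₂)·DIC = (0.9342 + 2×0.03023) × 11.85 = 11.8 mmol/kg

CA = 11.8 mmol/kg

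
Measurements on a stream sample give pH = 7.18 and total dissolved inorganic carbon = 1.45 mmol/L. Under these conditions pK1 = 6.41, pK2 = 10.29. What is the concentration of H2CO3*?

α₀ = 1 / (1 + K1/[H⁺] + K1K2/[H⁺]²) = 1 / (1 + 10^+0.77 + 10^-2.34)
   = 1 / (1 + 5.8884 + 0.0045709) = 1/6.8930 = 0.1451
[CO2*] = α₀ × DIC = 0.1451 × 1.45 = 0.210 mmol/L

[CO2*] = 0.210 mmol/L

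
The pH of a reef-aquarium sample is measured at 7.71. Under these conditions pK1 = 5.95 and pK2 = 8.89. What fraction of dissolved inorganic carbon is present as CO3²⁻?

α₂ = 1 / (1 + [H⁺]/K2 + [H⁺]²/(K1K2)) = 1 / (1 + 10^+1.18 + 10^-0.58)
   = 1 / (1 + 15.136 + 0.26303) = 1/16.399 = 0.06098

α₂ = 0.0610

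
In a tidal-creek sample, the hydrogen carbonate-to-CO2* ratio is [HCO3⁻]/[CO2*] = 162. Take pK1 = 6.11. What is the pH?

From K1 = [H⁺][HCO3⁻]/[CO2*]:  pH = pK1 + log₁₀([HCO3⁻]/[CO2*])
log₁₀(162) = +2.210
pH = 6.11 + (+2.210) = 8.32

pH = 8.32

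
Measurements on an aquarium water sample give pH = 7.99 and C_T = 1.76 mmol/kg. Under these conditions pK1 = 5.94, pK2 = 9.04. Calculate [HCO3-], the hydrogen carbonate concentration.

α₁ = 1 / (1 + [H⁺]/K1 + K2/[H⁺]) = 1 / (1 + 10^-2.05 + 10^-1.05)
   = 1 / (1 + 0.0089125 + 0.089125) = 1/1.0980 = 0.9107
[HCO3⁻] = α₁ × DIC = 0.9107 × 1.76 = 1.60 mmol/kg

[HCO3⁻] = 1.60 mmol/kg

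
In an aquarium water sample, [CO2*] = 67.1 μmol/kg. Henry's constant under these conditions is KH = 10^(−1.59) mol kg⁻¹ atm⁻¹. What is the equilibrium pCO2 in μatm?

pCO2 = 2610 μatm

KH = 10^(−1.59) = 2.570×10^-2 mol kg⁻¹ atm⁻¹
pCO2 = [CO2*]/KH = 67.1×10^-6 / 2.570×10^-2 = 2.61×10^-3 atm = 2610 μatm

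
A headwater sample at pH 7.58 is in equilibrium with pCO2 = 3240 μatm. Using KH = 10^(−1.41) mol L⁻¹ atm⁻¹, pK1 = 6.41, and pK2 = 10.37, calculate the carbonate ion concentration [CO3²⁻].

[CO3²⁻] = 3.02 μmol/L

[CO2*] = KH · pCO2 = 10^(−1.41) × 3240×10^-6 = 1.261×10^-4 mol/L
α₀ = 1/(1 + K1/[H⁺] + K1K2/[H⁺]²) = 1/(1 + 10^+1.17 + 10^-1.62) = 0.06323
DIC = [CO2*]/α₀ = 1.261×10^-4 / 0.06323 = 1.993 mmol/L
[CO3²⁻] = α₂·DIC; α₂ = 0.001517, so [CO3²⁻] = 0.001517 × 1.993 = 0.00302 mmol/L = 3.02 μmol/L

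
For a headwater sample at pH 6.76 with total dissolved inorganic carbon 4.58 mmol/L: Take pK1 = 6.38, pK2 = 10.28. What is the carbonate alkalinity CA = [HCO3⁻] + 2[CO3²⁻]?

CA = 3.23 mmol/L

CA = [HCO3⁻] + 2[CO3²⁻] = (α₁ + 2α₂)·DIC
At pH 6.76: [H⁺]/K1 = 10^-0.38 = 0.41687, K2/[H⁺] = 10^-3.52 = 0.00030200
α₁ = 1/(1 + 0.41687 + 0.00030200) = 1/1.4172 = 0.7056; α₂ = α₁·K2/[H⁺] = 0.0002131
α₁ + 2α₂ = 0.7061
CA = 0.7061 × 4.58 = 3.23 mmol/L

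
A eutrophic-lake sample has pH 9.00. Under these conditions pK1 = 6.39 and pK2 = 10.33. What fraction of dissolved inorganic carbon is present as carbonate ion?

α₂ = 0.0446

α₂ = 1 / (1 + [H⁺]/K2 + [H⁺]²/(K1K2)) = 1 / (1 + 10^+1.33 + 10^-1.28)
   = 1 / (1 + 21.380 + 0.052481) = 1/22.432 = 0.04458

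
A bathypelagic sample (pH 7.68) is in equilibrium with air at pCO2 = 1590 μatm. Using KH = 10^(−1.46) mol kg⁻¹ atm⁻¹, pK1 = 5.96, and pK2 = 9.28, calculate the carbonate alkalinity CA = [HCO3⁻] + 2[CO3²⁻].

CA = 3.04 mmol/kg

[CO2*] = KH · pCO2 = 10^(−1.46) × 1590×10^-6 = 5.513×10^-5 mol/kg
α₀ = 1/(1 + K1/[H⁺] + K1K2/[H⁺]²) = 1/(1 + 10^+1.72 + 10^+0.12) = 0.01825
DIC = [CO2*]/α₀ = 5.513×10^-5 / 0.01825 = 3.021 mmol/kg
CA = (α₁ + 2α₂)·DIC = (0.9577 + 2×0.02406) × 3.021 = 3.04 mmol/kg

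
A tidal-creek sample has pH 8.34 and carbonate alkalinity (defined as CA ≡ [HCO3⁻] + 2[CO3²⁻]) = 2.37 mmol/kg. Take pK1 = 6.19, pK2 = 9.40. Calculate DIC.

DIC = 2.21 mmol/kg

CA = [HCO3⁻] + 2[CO3²⁻] = (α₁ + 2α₂)·DIC
At pH 8.34: [H⁺]/K1 = 10^-2.15 = 0.0070795, K2/[H⁺] = 10^-1.06 = 0.087096
α₁ = 1/(1 + 0.0070795 + 0.087096) = 1/1.0942 = 0.9139; α₂ = α₁·K2/[H⁺] = 0.07960
α₁ + 2α₂ = 1.0731
DIC = CA / (α₁ + 2α₂) = 2.37 / 1.0731 = 2.21 mmol/kg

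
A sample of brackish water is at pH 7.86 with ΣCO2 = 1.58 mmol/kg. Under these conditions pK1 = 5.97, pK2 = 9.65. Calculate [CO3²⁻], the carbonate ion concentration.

[CO3²⁻] = 0.0249 mmol/kg

α₂ = 1 / (1 + [H⁺]/K2 + [H⁺]²/(K1K2)) = 1 / (1 + 10^+1.79 + 10^-0.10)
   = 1 / (1 + 61.660 + 0.79433) = 1/63.454 = 0.01576
[CO3²⁻] = α₂ × DIC = 0.01576 × 1.58 = 0.0249 mmol/kg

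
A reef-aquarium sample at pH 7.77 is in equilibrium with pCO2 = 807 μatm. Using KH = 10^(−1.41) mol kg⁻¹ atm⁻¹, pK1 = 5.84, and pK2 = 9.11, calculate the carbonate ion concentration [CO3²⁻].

[CO2*] = KH · pCO2 = 10^(−1.41) × 807×10^-6 = 3.140×10^-5 mol/kg
α₀ = 1/(1 + K1/[H⁺] + K1K2/[H⁺]²) = 1/(1 + 10^+1.93 + 10^+0.59) = 0.01111
DIC = [CO2*]/α₀ = 3.140×10^-5 / 0.01111 = 2.826 mmol/kg
[CO3²⁻] = α₂·DIC; α₂ = 0.04323, so [CO3²⁻] = 0.04323 × 2.826 = 0.122 mmol/kg

[CO3²⁻] = 0.122 mmol/kg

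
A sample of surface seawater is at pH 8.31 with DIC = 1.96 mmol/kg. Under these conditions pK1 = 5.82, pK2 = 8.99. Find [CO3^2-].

[CO3²⁻] = 0.338 mmol/kg

α₂ = 1 / (1 + [H⁺]/K2 + [H⁺]²/(K1K2)) = 1 / (1 + 10^+0.68 + 10^-1.81)
   = 1 / (1 + 4.7863 + 0.015488) = 1/5.8018 = 0.1724
[CO3²⁻] = α₂ × DIC = 0.1724 × 1.96 = 0.338 mmol/kg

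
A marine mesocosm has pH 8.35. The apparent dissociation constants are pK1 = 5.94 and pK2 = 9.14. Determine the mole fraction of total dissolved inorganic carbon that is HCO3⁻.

α₁ = 0.858

α₁ = 1 / (1 + [H⁺]/K1 + K2/[H⁺]) = 1 / (1 + 10^-2.41 + 10^-0.79)
   = 1 / (1 + 0.0038905 + 0.16218) = 1/1.1661 = 0.8576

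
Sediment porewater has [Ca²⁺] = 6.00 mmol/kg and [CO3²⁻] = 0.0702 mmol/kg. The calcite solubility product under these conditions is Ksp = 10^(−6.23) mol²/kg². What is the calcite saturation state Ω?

Ksp = 10^(−6.23) = 5.888×10^-7
Ω = [Ca²⁺][CO3²⁻]/Ksp = (6.00×10^-3)(0.0702×10^-3) / 5.888×10^-7 = 0.715

Ω = 0.715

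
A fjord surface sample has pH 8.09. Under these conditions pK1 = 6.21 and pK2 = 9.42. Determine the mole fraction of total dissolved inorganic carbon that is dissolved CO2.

α₀ = 1 / (1 + K1/[H⁺] + K1K2/[H⁺]²) = 1 / (1 + 10^+1.88 + 10^+0.55)
   = 1 / (1 + 75.858 + 3.5481) = 1/80.406 = 0.01244

α₀ = 0.0124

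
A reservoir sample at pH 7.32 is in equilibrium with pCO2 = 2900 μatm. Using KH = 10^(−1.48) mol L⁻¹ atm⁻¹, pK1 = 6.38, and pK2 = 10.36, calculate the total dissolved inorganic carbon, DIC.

DIC = 0.933 mmol/L

[CO2*] = KH · pCO2 = 10^(−1.48) × 2900×10^-6 = 9.603×10^-5 mol/L
α₀ = 1/(1 + K1/[H⁺] + K1K2/[H⁺]²) = 1/(1 + 10^+0.94 + 10^-2.10) = 0.1029
DIC = [CO2*]/α₀ = 9.603×10^-5 / 0.1029 = 0.933 mmol/L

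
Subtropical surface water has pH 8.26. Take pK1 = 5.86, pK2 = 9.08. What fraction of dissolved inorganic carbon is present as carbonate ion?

α₂ = 0.131

α₂ = 1 / (1 + [H⁺]/K2 + [H⁺]²/(K1K2)) = 1 / (1 + 10^+0.82 + 10^-1.58)
   = 1 / (1 + 6.6069 + 0.026303) = 1/7.6332 = 0.1310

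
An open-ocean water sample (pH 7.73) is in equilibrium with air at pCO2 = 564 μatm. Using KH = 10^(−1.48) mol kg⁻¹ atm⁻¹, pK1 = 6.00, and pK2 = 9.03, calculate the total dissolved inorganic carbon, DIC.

DIC = 1.07 mmol/kg

[CO2*] = KH · pCO2 = 10^(−1.48) × 564×10^-6 = 1.868×10^-5 mol/kg
α₀ = 1/(1 + K1/[H⁺] + K1K2/[H⁺]²) = 1/(1 + 10^+1.73 + 10^+0.43) = 0.01742
DIC = [CO2*]/α₀ = 1.868×10^-5 / 0.01742 = 1.07 mmol/kg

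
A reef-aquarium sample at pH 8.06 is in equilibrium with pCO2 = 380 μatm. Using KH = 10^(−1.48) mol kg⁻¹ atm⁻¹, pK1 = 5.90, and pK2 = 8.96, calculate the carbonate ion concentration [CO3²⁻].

[CO3²⁻] = 0.229 mmol/kg

[CO2*] = KH · pCO2 = 10^(−1.48) × 380×10^-6 = 1.258×10^-5 mol/kg
α₀ = 1/(1 + K1/[H⁺] + K1K2/[H⁺]²) = 1/(1 + 10^+2.16 + 10^+1.26) = 0.006107
DIC = [CO2*]/α₀ = 1.258×10^-5 / 0.006107 = 2.060 mmol/kg
[CO3²⁻] = α₂·DIC; α₂ = 0.1111, so [CO3²⁻] = 0.1111 × 2.060 = 0.229 mmol/kg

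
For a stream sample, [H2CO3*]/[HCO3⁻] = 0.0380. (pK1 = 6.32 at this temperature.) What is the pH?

pH = 7.74

From K1 = [H⁺][HCO3⁻]/[H2CO3*]:  pH = pK1 − log₁₀([H2CO3*]/[HCO3⁻])
log₁₀(0.0380) = -1.420
pH = 6.32 − (-1.420) = 7.74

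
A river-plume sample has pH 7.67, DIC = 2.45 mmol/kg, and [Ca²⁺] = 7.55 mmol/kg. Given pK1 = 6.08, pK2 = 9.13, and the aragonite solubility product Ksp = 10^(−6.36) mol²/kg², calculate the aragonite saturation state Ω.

α₂ = 1 / (1 + [H⁺]/K2 + [H⁺]²/(K1K2)) = 1 / (1 + 10^+1.46 + 10^-0.13)
   = 1 / (1 + 28.840 + 0.74131) = 1/30.582 = 0.03270
[CO3²⁻] = α₂ × DIC = 0.03270 × 2.45 = 0.08011 mmol/kg
Ksp = 10^(−6.36) = 4.365×10^-7
Ω = [Ca²⁺][CO3²⁻]/Ksp = (7.55×10^-3)(8.011×10^-5) / 4.365×10^-7 = 1.39

Ω = 1.39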